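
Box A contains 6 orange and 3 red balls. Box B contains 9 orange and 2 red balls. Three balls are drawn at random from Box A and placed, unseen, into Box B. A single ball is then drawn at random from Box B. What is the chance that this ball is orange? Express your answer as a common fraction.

Condition on how many of the transferred balls are orange (from Box A: 6 orange of 9; then Box B has 14 total).
  0 orange: C(6,0)C(3,3)/C(9,3) = 1/84; then P = 9/14
  1 orange: C(6,1)C(3,2)/C(9,3) = 3/14; then P = 10/14
  2 orange: C(6,2)C(3,1)/C(9,3) = 15/28; then P = 11/14
  3 orange: C(6,3)C(3,0)/C(9,3) = 5/21; then P = 12/14
P(orange from Box B) = 11/14 ≈ 0.7857.

11/14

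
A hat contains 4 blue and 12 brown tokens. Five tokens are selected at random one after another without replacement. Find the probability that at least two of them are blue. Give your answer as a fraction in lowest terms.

19/52

Sum the hypergeometric tail for j = 2,…,4 blue tokens.
Favorable = C(4,2)·C(12,3) + C(4,3)·C(12,2) + C(4,4)·C(12,1) = 1596; total = C(16,5) = 4368.
P = 1596/4368 = 19/52 ≈ 0.3654.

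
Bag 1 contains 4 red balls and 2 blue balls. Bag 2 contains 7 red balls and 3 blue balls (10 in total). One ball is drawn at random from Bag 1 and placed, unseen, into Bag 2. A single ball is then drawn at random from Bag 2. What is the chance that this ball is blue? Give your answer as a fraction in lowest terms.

10/33

Condition on how many of the transferred balls are blue (from Bag 1: 2 blue of 6; then Bag 2 has 11 total).
  0 blue: C(2,0)C(4,1)/C(6,1) = 2/3; then P = 3/11
  1 blue: C(2,1)C(4,0)/C(6,1) = 1/3; then P = 4/11
P(blue from Bag 2) = 10/33 ≈ 0.3030.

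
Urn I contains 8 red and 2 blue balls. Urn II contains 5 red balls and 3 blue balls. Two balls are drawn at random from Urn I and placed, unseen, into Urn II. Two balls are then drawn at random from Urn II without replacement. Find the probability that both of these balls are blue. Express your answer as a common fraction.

38/405

Condition on how many of the transferred balls are blue (from Urn I: 2 blue of 10; then Urn II has 10 total).
  0 blue: C(2,0)C(8,2)/C(10,2) = 28/45; then P = C(3,2)/C(10,2) = 1/15
  1 blue: C(2,1)C(8,1)/C(10,2) = 16/45; then P = C(4,2)/C(10,2) = 2/15
  2 blue: C(2,2)C(8,0)/C(10,2) = 1/45; then P = C(5,2)/C(10,2) = 2/9
P(both blue) = 38/405 ≈ 0.0938.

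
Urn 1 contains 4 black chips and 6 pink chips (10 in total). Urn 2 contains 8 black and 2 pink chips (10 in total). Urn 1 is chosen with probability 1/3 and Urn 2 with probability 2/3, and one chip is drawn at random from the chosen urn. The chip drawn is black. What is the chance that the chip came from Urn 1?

P(black | Urn 1) = 2/5; P(black | Urn 2) = 4/5.
P(black) = 1/3·2/5 + 2/3·4/5 = 2/3.
By Bayes' rule, P(Urn 1 | black) = 2/15 / 2/3 = 1/5 ≈ 0.2000.

1/5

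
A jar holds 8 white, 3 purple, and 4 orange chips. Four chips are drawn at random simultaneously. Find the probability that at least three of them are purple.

Sum the hypergeometric tail for j = 3,…,3 purple chips.
Favorable = C(3,3)·C(12,1) = 12; total = C(15,4) = 1365.
P = 12/1365 = 4/455 ≈ 0.0088.

4/455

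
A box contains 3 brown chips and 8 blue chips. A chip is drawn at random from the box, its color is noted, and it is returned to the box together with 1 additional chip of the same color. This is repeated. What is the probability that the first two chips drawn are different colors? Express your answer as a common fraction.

Either blue then brown, or brown then blue; after the first draw the total is 12.
P = (8/11)·(3/12) + (3/11)·(8/12) = 4/11 ≈ 0.3636.

4/11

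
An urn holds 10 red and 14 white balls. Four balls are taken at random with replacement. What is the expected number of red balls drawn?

5/3

By linearity of expectation, E[X] = Σ P(draw i is red); each independent draw has P(red) = 10/24.
E[X] = 4 · 10/24 = 5/3 ≈ 1.6667.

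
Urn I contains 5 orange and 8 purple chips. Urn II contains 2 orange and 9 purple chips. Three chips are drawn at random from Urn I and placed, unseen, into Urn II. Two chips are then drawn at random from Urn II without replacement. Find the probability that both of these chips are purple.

698/1183

Condition on how many of the transferred chips are purple (from Urn I: 8 purple of 13; then Urn II has 14 total).
  0 purple: C(8,0)C(5,3)/C(13,3) = 5/143; then P = C(9,2)/C(14,2) = 36/91
  1 purple: C(8,1)C(5,2)/C(13,3) = 40/143; then P = C(10,2)/C(14,2) = 45/91
  2 purple: C(8,2)C(5,1)/C(13,3) = 70/143; then P = C(11,2)/C(14,2) = 55/91
  3 purple: C(8,3)C(5,0)/C(13,3) = 28/143; then P = C(12,2)/C(14,2) = 66/91
P(both purple) = 698/1183 ≈ 0.5900.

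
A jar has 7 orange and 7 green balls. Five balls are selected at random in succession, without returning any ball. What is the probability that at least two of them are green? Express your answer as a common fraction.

124/143

Sum the hypergeometric tail for j = 2,…,5 green balls.
Favorable = C(7,2)·C(7,3) + C(7,3)·C(7,2) + C(7,4)·C(7,1) + C(7,5)·C(7,0) = 1736; total = C(14,5) = 2002.
P = 1736/2002 = 124/143 ≈ 0.8671.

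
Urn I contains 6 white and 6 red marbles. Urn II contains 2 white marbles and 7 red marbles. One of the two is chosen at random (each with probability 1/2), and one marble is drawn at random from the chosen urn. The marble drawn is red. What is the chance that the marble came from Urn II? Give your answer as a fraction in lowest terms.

14/23

P(red | Urn I) = 1/2; P(red | Urn II) = 7/9.
P(red) = 1/2·1/2 + 1/2·7/9 = 23/36.
By Bayes' rule, P(Urn II | red) = 7/18 / 23/36 = 14/23 ≈ 0.6087.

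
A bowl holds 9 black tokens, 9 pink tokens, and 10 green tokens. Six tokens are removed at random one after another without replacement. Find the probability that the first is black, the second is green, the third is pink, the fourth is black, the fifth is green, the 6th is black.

9/5980

Multiply the conditional probability of each draw in order, without replacement, so each draw removes one from its color and from the total.
P = (9/28) · (10/27) · (9/26) · (8/25) · (9/24) · (7/23) = 9/5980 ≈ 0.0015.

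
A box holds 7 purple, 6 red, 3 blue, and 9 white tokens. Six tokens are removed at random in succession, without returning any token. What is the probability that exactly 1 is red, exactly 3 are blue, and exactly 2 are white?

54/44275

Unordered draws without replacement: count favorable combinations over C(25,6).
Favorable = C(7,0) · C(6,1) · C(3,3) · C(9,2) = 216; total = C(25,6) = 177100.
P = 216/177100 = 54/44275 ≈ 0.0012.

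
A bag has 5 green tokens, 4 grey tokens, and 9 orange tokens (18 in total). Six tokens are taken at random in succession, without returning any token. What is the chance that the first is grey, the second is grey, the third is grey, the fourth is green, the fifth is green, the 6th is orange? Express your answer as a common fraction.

Multiply the conditional probability of each draw in order, without replacement, so each draw removes one from its color and from the total.
P = (4/18) · (3/17) · (2/16) · (5/15) · (4/14) · (9/13) = 1/3094 ≈ 0.0003.

1/3094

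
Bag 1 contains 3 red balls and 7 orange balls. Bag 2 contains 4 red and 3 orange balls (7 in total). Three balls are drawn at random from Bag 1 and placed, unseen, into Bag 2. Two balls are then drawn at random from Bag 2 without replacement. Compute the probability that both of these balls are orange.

Condition on how many of the transferred balls are orange (from Bag 1: 7 orange of 10; then Bag 2 has 10 total).
  0 orange: C(7,0)C(3,3)/C(10,3) = 1/120; then P = C(3,2)/C(10,2) = 1/15
  1 orange: C(7,1)C(3,2)/C(10,3) = 7/40; then P = C(4,2)/C(10,2) = 2/15
  2 orange: C(7,2)C(3,1)/C(10,3) = 21/40; then P = C(5,2)/C(10,2) = 2/9
  3 orange: C(7,3)C(3,0)/C(10,3) = 7/24; then P = C(6,2)/C(10,2) = 1/3
P(both orange) = 107/450 ≈ 0.2378.

107/450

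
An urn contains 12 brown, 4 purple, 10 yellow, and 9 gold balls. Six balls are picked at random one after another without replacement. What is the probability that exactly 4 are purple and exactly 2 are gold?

9/405790

Unordered draws without replacement: count favorable combinations over C(35,6).
Favorable = C(12,0) · C(4,4) · C(10,0) · C(9,2) = 36; total = C(35,6) = 1623160.
P = 36/1623160 = 9/405790 ≈ 0.0000.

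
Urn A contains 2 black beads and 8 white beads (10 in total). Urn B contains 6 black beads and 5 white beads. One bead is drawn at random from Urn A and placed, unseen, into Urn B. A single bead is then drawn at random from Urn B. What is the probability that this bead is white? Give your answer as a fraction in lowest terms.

Condition on how many of the transferred beads are white (from Urn A: 8 white of 10; then Urn B has 12 total).
  0 white: C(8,0)C(2,1)/C(10,1) = 1/5; then P = 5/12
  1 white: C(8,1)C(2,0)/C(10,1) = 4/5; then P = 6/12
P(white from Urn B) = 29/60 ≈ 0.4833.

29/60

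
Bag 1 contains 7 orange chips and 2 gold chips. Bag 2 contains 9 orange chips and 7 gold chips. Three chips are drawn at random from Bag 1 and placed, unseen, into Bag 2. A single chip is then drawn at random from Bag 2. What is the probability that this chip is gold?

Condition on how many of the transferred chips are gold (from Bag 1: 2 gold of 9; then Bag 2 has 19 total).
  0 gold: C(2,0)C(7,3)/C(9,3) = 5/12; then P = 7/19
  1 gold: C(2,1)C(7,2)/C(9,3) = 1/2; then P = 8/19
  2 gold: C(2,2)C(7,1)/C(9,3) = 1/12; then P = 9/19
P(gold from Bag 2) = 23/57 ≈ 0.4035.

23/57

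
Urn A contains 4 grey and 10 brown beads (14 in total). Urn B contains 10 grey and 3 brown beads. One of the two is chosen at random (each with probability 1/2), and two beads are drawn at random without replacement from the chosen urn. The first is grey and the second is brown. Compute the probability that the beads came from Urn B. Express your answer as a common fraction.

7/15

P(E | Urn A) = 20/91; P(E | Urn B) = 5/26.
P(E) = 1/2·20/91 + 1/2·5/26 = 75/364.
By Bayes' rule, P(Urn B | E) = 5/52 / 75/364 = 7/15 ≈ 0.4667.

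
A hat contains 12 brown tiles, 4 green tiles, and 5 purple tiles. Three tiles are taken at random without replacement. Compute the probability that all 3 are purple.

1/133

Unordered draws without replacement: count favorable combinations over C(21,3).
Favorable = C(12,0) · C(4,0) · C(5,3) = 10; total = C(21,3) = 1330.
P = 10/1330 = 1/133 ≈ 0.0075.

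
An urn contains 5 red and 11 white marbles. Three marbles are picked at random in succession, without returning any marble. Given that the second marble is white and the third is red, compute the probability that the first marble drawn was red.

2/7

P(first=red and the second marble is white and the third is red) = (5/16)·(11/15)·(4/14) = 11/168.
P(E) = Σ over first color = 11/168 + 55/336 = 11/48.
By Bayes, P(first=red | E) = 11/168 / 11/48 = 2/7 ≈ 0.2857.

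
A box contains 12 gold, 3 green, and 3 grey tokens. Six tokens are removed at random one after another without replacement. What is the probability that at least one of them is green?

149/204

Use the complement: P(at least one green) = 1 − P(no green).
P(none) = C(15,6)/C(18,6) = 5005/18564.
So P = 1 − 5005/18564 = 149/204 ≈ 0.7304.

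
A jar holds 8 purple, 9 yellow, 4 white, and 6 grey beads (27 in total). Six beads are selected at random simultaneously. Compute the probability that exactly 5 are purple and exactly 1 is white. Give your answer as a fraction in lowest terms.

112/148005

Unordered draws without replacement: count favorable combinations over C(27,6).
Favorable = C(8,5) · C(9,0) · C(4,1) · C(6,0) = 224; total = C(27,6) = 296010.
P = 224/296010 = 112/148005 ≈ 0.0008.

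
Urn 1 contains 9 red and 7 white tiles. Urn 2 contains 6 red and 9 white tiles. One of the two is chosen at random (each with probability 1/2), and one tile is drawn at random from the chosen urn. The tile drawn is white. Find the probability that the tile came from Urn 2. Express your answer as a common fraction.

48/83

P(white | Urn 1) = 7/16; P(white | Urn 2) = 3/5.
P(white) = 1/2·7/16 + 1/2·3/5 = 83/160.
By Bayes' rule, P(Urn 2 | white) = 3/10 / 83/160 = 48/83 ≈ 0.5783.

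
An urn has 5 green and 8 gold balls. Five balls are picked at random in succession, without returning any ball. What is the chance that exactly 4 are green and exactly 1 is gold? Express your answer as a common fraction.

Unordered draws without replacement: count favorable combinations over C(13,5).
Favorable = C(5,4) · C(8,1) = 40; total = C(13,5) = 1287.
P = 40/1287 = 40/1287 ≈ 0.0311.

40/1287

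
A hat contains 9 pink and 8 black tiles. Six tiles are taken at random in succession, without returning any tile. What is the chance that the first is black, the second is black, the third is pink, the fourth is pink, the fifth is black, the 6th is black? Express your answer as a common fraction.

3/221

Multiply the conditional probability of each draw in order, without replacement, so each draw removes one from its color and from the total.
P = (8/17) · (7/16) · (9/15) · (8/14) · (6/13) · (5/12) = 3/221 ≈ 0.0136.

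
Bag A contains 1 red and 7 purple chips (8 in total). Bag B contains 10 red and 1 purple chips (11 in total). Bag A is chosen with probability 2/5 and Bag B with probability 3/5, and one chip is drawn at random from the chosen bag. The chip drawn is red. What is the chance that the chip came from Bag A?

P(red | Bag A) = 1/8; P(red | Bag B) = 10/11.
P(red) = 2/5·1/8 + 3/5·10/11 = 131/220.
By Bayes' rule, P(Bag A | red) = 1/20 / 131/220 = 11/131 ≈ 0.0840.

11/131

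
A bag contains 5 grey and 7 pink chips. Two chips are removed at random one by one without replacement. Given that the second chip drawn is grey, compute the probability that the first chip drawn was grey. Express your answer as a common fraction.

P(first=grey and the second chip drawn is grey) = (5/12)·(4/11) = 5/33.
P(the second chip drawn is grey) = Σ over first color = 5/33 + 35/132 = 5/12.
By Bayes, P(first=grey | the second chip drawn is grey) = 5/33 / 5/12 = 4/11 ≈ 0.3636.

4/11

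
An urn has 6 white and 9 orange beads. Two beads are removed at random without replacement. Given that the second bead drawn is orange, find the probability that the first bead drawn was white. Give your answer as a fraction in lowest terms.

P(first=white and the second bead drawn is orange) = (6/15)·(9/14) = 9/35.
P(the second bead drawn is orange) = Σ over first color = 9/35 + 12/35 = 3/5.
By Bayes, P(first=white | the second bead drawn is orange) = 9/35 / 3/5 = 3/7 ≈ 0.4286.

3/7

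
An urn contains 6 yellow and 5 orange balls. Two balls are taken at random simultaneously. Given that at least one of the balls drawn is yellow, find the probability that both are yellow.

1/3

P(both yellow) = C(6,2)/C(11,2) = 3/11; P(at least one yellow) = 1 − C(5,2)/C(11,2) = 9/11.
Since 'both yellow' ⊆ 'at least one yellow', P(both | at least one) = 3/11 / 9/11 = 1/3 ≈ 0.3333.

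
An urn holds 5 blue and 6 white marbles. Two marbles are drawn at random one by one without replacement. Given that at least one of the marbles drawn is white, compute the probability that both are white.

P(both white) = C(6,2)/C(11,2) = 3/11; P(at least one white) = 1 − C(5,2)/C(11,2) = 9/11.
Since 'both white' ⊆ 'at least one white', P(both | at least one) = 3/11 / 9/11 = 1/3 ≈ 0.3333.

1/3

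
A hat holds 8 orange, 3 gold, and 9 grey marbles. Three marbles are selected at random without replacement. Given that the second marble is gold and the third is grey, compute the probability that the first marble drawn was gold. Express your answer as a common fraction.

1/9

P(first=gold and the second marble is gold and the third is grey) = (3/20)·(2/19)·(9/18) = 3/380.
P(E) = Σ over first color = 3/95 + 3/380 + 3/95 = 27/380.
By Bayes, P(first=gold | E) = 3/380 / 27/380 = 1/9 ≈ 0.1111.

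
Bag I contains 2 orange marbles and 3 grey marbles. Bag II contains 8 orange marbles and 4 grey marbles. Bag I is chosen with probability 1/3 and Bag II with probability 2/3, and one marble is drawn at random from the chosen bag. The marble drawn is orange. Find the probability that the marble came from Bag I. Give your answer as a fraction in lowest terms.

3/13

P(orange | Bag I) = 2/5; P(orange | Bag II) = 2/3.
P(orange) = 1/3·2/5 + 2/3·2/3 = 26/45.
By Bayes' rule, P(Bag I | orange) = 2/15 / 26/45 = 3/13 ≈ 0.2308.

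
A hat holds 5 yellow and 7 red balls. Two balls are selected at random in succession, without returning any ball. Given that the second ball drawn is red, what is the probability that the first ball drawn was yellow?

P(first=yellow and the second ball drawn is red) = (5/12)·(7/11) = 35/132.
P(the second ball drawn is red) = Σ over first color = 35/132 + 7/22 = 7/12.
By Bayes, P(first=yellow | the second ball drawn is red) = 35/132 / 7/12 = 5/11 ≈ 0.4545.

5/11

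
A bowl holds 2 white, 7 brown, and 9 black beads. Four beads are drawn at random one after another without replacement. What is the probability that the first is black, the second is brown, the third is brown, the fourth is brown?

Multiply the conditional probability of each draw in order, without replacement, so each draw removes one from its color and from the total.
P = (9/18) · (7/17) · (6/16) · (5/15) = 7/272 ≈ 0.0257.

7/272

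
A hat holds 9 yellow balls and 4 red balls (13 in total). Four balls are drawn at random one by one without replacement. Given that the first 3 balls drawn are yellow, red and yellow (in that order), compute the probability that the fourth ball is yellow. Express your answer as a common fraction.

7/10

After removing 2 yellow, 1 red, the hat has 7 yellow out of 10 remaining.
P(fourth is yellow | given) = 7/10 ≈ 0.7000.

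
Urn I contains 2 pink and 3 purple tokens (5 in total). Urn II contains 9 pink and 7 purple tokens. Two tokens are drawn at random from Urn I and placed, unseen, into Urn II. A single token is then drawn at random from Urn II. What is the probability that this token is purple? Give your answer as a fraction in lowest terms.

41/90

Condition on how many of the transferred tokens are purple (from Urn I: 3 purple of 5; then Urn II has 18 total).
  0 purple: C(3,0)C(2,2)/C(5,2) = 1/10; then P = 7/18
  1 purple: C(3,1)C(2,1)/C(5,2) = 3/5; then P = 8/18
  2 purple: C(3,2)C(2,0)/C(5,2) = 3/10; then P = 9/18
P(purple from Urn II) = 41/90 ≈ 0.4556.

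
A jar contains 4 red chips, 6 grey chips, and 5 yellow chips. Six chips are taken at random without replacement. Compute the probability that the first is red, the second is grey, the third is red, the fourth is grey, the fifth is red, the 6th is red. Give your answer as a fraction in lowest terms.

1/5005

Multiply the conditional probability of each draw in order, without replacement, so each draw removes one from its color and from the total.
P = (4/15) · (6/14) · (3/13) · (5/12) · (2/11) · (1/10) = 1/5005 ≈ 0.0002.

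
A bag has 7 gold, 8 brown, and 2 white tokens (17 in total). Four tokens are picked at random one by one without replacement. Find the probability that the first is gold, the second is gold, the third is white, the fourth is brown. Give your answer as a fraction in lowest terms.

Multiply the conditional probability of each draw in order, without replacement, so each draw removes one from its color and from the total.
P = (7/17) · (6/16) · (2/15) · (8/14) = 1/85 ≈ 0.0118.

1/85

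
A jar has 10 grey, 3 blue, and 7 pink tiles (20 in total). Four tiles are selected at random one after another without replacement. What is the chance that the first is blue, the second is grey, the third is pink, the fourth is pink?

7/646

Multiply the conditional probability of each draw in order, without replacement, so each draw removes one from its color and from the total.
P = (3/20) · (10/19) · (7/18) · (6/17) = 7/646 ≈ 0.0108.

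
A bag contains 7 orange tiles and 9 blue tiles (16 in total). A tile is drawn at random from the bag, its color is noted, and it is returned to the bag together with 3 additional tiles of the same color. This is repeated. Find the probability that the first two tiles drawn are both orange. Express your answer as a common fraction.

35/152

After a orange draw the bag holds 10 orange out of 19.
P = (7/16)·(10/19) = 35/152 ≈ 0.2303.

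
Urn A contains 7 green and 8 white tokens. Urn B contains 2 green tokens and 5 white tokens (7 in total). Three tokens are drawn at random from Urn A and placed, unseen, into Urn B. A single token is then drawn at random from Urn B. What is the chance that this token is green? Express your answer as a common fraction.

17/50

Condition on how many of the transferred tokens are green (from Urn A: 7 green of 15; then Urn B has 10 total).
  0 green: C(7,0)C(8,3)/C(15,3) = 8/65; then P = 2/10
  1 green: C(7,1)C(8,2)/C(15,3) = 28/65; then P = 3/10
  2 green: C(7,2)C(8,1)/C(15,3) = 24/65; then P = 4/10
  3 green: C(7,3)C(8,0)/C(15,3) = 1/13; then P = 5/10
P(green from Urn B) = 17/50 ≈ 0.3400.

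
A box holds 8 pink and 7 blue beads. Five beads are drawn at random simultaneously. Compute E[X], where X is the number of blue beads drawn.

7/3

By linearity of expectation, E[X] = Σ P(draw i is blue); by symmetry each draw (even without replacement) has P(blue) = 7/15.
E[X] = 5 · 7/15 = 7/3 ≈ 2.3333.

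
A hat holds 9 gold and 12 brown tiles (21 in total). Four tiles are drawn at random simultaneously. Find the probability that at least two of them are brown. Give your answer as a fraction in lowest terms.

77/95

Sum the hypergeometric tail for j = 2,…,4 brown tiles.
Favorable = C(12,2)·C(9,2) + C(12,3)·C(9,1) + C(12,4)·C(9,0) = 4851; total = C(21,4) = 5985.
P = 4851/5985 = 77/95 ≈ 0.8105.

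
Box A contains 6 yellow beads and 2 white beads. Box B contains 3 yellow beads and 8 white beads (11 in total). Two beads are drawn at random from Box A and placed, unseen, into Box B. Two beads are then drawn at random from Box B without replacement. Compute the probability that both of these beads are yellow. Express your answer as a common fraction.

Condition on how many of the transferred beads are yellow (from Box A: 6 yellow of 8; then Box B has 13 total).
  0 yellow: C(6,0)C(2,2)/C(8,2) = 1/28; then P = C(3,2)/C(13,2) = 1/26
  1 yellow: C(6,1)C(2,1)/C(8,2) = 3/7; then P = C(4,2)/C(13,2) = 1/13
  2 yellow: C(6,2)C(2,0)/C(8,2) = 15/28; then P = C(5,2)/C(13,2) = 5/39
P(both yellow) = 75/728 ≈ 0.1030.

75/728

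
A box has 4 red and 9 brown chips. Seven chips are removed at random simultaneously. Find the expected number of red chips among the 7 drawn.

28/13

By linearity of expectation, E[X] = Σ P(draw i is red); by symmetry each draw (even without replacement) has P(red) = 4/13.
E[X] = 7 · 4/13 = 28/13 ≈ 2.1538.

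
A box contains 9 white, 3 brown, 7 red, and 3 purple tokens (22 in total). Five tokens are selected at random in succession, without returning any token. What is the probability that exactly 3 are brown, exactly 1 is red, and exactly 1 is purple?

Unordered draws without replacement: count favorable combinations over C(22,5).
Favorable = C(9,0) · C(3,3) · C(7,1) · C(3,1) = 21; total = C(22,5) = 26334.
P = 21/26334 = 1/1254 ≈ 0.0008.

1/1254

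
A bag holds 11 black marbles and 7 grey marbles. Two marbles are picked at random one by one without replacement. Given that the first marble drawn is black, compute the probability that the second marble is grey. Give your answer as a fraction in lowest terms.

7/17

After removing 1 black, the bag has 7 grey out of 17 remaining.
P(second is grey | given) = 7/17 ≈ 0.4118.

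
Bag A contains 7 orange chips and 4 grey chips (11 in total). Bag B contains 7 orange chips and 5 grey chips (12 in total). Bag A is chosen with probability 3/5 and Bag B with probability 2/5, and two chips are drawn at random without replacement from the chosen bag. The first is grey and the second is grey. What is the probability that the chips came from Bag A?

27/52

P(E | Bag A) = 6/55; P(E | Bag B) = 5/33.
P(E) = 3/5·6/55 + 2/5·5/33 = 104/825.
By Bayes' rule, P(Bag A | E) = 18/275 / 104/825 = 27/52 ≈ 0.5192.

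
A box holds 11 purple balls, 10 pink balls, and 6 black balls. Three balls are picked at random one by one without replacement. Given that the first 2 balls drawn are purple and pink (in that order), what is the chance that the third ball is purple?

After removing 1 purple, 1 pink, the box has 10 purple out of 25 remaining.
P(third is purple | given) = 10/25 = 2/5 ≈ 0.4000.

2/5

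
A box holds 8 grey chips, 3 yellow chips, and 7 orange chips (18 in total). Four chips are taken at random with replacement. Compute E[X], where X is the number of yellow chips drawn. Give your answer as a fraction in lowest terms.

2/3

By linearity of expectation, E[X] = Σ P(draw i is yellow); each independent draw has P(yellow) = 3/18.
E[X] = 4 · 3/18 = 2/3 ≈ 0.6667.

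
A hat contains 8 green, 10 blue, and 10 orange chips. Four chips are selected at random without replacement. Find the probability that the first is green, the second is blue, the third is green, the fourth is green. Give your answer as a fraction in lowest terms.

Multiply the conditional probability of each draw in order, without replacement, so each draw removes one from its color and from the total.
P = (8/28) · (10/27) · (7/26) · (6/25) = 4/585 ≈ 0.0068.

4/585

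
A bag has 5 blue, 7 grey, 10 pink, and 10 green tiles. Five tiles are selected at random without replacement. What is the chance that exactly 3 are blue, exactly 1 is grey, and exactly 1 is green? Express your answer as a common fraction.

Unordered draws without replacement: count favorable combinations over C(32,5).
Favorable = C(5,3) · C(7,1) · C(10,0) · C(10,1) = 700; total = C(32,5) = 201376.
P = 700/201376 = 25/7192 ≈ 0.0035.

25/7192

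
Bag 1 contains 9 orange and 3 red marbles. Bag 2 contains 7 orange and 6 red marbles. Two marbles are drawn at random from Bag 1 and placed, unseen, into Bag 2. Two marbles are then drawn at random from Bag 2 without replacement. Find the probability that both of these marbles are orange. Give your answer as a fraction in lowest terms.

Condition on how many of the transferred marbles are orange (from Bag 1: 9 orange of 12; then Bag 2 has 15 total).
  0 orange: C(9,0)C(3,2)/C(12,2) = 1/22; then P = C(7,2)/C(15,2) = 1/5
  1 orange: C(9,1)C(3,1)/C(12,2) = 9/22; then P = C(8,2)/C(15,2) = 4/15
  2 orange: C(9,2)C(3,0)/C(12,2) = 6/11; then P = C(9,2)/C(15,2) = 12/35
P(both orange) = 47/154 ≈ 0.3052.

47/154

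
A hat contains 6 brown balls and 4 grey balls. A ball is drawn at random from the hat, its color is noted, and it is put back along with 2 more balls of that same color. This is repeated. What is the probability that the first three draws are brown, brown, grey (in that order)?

4/35

Track the composition after each reinforcement of +2.
P = (6/10) · (8/12) · (4/14) = 4/35 ≈ 0.1143.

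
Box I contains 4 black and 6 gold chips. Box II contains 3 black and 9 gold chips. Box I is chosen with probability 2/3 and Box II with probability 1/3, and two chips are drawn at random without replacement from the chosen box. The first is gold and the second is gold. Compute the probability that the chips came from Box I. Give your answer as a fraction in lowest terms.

P(E | Box I) = 1/3; P(E | Box II) = 6/11.
P(E) = 2/3·1/3 + 1/3·6/11 = 40/99.
By Bayes' rule, P(Box I | E) = 2/9 / 40/99 = 11/20 ≈ 0.5500.

11/20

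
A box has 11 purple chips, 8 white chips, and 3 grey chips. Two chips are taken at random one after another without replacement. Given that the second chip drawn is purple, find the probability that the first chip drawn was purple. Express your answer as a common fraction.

10/21

P(first=purple and the second chip drawn is purple) = (11/22)·(10/21) = 5/21.
P(the second chip drawn is purple) = Σ over first color = 5/21 + 4/21 + 1/14 = 1/2.
By Bayes, P(first=purple | the second chip drawn is purple) = 5/21 / 1/2 = 10/21 ≈ 0.4762.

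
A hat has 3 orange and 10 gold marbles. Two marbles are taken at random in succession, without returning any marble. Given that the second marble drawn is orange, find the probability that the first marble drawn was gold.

5/6

P(first=gold and the second marble drawn is orange) = (10/13)·(3/12) = 5/26.
P(the second marble drawn is orange) = Σ over first color = 1/26 + 5/26 = 3/13.
By Bayes, P(first=gold | the second marble drawn is orange) = 5/26 / 3/13 = 5/6 ≈ 0.8333.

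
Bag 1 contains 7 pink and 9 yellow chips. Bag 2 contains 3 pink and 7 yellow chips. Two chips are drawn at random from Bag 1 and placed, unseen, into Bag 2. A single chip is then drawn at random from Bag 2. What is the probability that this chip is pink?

31/96

Condition on how many of the transferred chips are pink (from Bag 1: 7 pink of 16; then Bag 2 has 12 total).
  0 pink: C(7,0)C(9,2)/C(16,2) = 3/10; then P = 3/12
  1 pink: C(7,1)C(9,1)/C(16,2) = 21/40; then P = 4/12
  2 pink: C(7,2)C(9,0)/C(16,2) = 7/40; then P = 5/12
P(pink from Bag 2) = 31/96 ≈ 0.3229.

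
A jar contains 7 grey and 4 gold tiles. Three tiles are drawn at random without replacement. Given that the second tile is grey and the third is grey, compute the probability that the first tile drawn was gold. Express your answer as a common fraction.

4/9

P(first=gold and the second tile is grey and the third is grey) = (4/11)·(7/10)·(6/9) = 28/165.
P(E) = Σ over first color = 7/33 + 28/165 = 21/55.
By Bayes, P(first=gold | E) = 28/165 / 21/55 = 4/9 ≈ 0.4444.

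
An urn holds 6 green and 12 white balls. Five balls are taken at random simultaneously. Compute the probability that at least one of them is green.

108/119

Use the complement: P(at least one green) = 1 − P(no green).
P(none) = C(12,5)/C(18,5) = 792/8568.
So P = 1 − 792/8568 = 108/119 ≈ 0.9076.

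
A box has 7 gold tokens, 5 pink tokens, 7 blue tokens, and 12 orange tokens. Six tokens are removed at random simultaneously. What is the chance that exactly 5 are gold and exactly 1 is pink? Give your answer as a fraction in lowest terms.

Unordered draws without replacement: count favorable combinations over C(31,6).
Favorable = C(7,5) · C(5,1) · C(7,0) · C(12,0) = 105; total = C(31,6) = 736281.
P = 105/736281 = 5/35061 ≈ 0.0001.

5/35061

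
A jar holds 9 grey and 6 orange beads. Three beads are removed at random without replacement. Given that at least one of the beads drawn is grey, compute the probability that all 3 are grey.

P(all 3 grey) = C(9,3)/C(15,3) = 12/65; P(at least one grey) = 1 − C(6,3)/C(15,3) = 87/91.
Since 'all 3 grey' ⊆ 'at least one grey', P(all 3 | at least one) = 12/65 / 87/91 = 28/145 ≈ 0.1931.

28/145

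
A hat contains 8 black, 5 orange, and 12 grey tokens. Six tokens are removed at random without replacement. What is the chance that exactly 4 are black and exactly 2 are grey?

3/115

Unordered draws without replacement: count favorable combinations over C(25,6).
Favorable = C(8,4) · C(5,0) · C(12,2) = 4620; total = C(25,6) = 177100.
P = 4620/177100 = 3/115 ≈ 0.0261.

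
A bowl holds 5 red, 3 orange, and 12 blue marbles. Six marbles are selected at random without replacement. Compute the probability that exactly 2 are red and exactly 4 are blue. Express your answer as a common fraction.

Unordered draws without replacement: count favorable combinations over C(20,6).
Favorable = C(5,2) · C(3,0) · C(12,4) = 4950; total = C(20,6) = 38760.
P = 4950/38760 = 165/1292 ≈ 0.1277.

165/1292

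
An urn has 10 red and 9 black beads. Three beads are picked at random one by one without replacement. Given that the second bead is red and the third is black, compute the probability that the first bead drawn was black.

P(first=black and the second bead is red and the third is black) = (9/19)·(10/18)·(8/17) = 40/323.
P(E) = Σ over first color = 45/323 + 40/323 = 5/19.
By Bayes, P(first=black | E) = 40/323 / 5/19 = 8/17 ≈ 0.4706.

8/17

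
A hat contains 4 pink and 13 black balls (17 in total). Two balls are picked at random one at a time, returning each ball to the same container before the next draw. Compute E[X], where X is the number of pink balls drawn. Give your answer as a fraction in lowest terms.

8/17

By linearity of expectation, E[X] = Σ P(draw i is pink); each independent draw has P(pink) = 4/17.
E[X] = 2 · 4/17 = 8/17 ≈ 0.4706.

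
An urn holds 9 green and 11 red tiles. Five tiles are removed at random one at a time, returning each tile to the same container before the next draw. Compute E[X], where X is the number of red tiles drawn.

11/4

By linearity of expectation, E[X] = Σ P(draw i is red); each independent draw has P(red) = 11/20.
E[X] = 5 · 11/20 = 11/4 ≈ 2.7500.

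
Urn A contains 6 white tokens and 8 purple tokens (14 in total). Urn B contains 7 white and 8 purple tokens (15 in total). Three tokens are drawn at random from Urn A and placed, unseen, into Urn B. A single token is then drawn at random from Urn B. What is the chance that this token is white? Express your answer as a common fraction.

Condition on how many of the transferred tokens are white (from Urn A: 6 white of 14; then Urn B has 18 total).
  0 white: C(6,0)C(8,3)/C(14,3) = 2/13; then P = 7/18
  1 white: C(6,1)C(8,2)/C(14,3) = 6/13; then P = 8/18
  2 white: C(6,2)C(8,1)/C(14,3) = 30/91; then P = 9/18
  3 white: C(6,3)C(8,0)/C(14,3) = 5/91; then P = 10/18
P(white from Urn B) = 29/63 ≈ 0.4603.

29/63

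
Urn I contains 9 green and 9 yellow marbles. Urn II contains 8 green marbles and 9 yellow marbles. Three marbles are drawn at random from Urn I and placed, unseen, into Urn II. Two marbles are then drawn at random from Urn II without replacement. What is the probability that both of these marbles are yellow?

1707/6460

Condition on how many of the transferred marbles are yellow (from Urn I: 9 yellow of 18; then Urn II has 20 total).
  0 yellow: C(9,0)C(9,3)/C(18,3) = 7/68; then P = C(9,2)/C(20,2) = 18/95
  1 yellow: C(9,1)C(9,2)/C(18,3) = 27/68; then P = C(10,2)/C(20,2) = 9/38
  2 yellow: C(9,2)C(9,1)/C(18,3) = 27/68; then P = C(11,2)/C(20,2) = 11/38
  3 yellow: C(9,3)C(9,0)/C(18,3) = 7/68; then P = C(12,2)/C(20,2) = 33/95
P(both yellow) = 1707/6460 ≈ 0.2642.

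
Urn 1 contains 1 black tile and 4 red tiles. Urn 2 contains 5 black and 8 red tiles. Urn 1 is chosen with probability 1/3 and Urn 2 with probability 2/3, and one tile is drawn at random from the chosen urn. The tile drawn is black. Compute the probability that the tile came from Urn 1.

13/63

P(black | Urn 1) = 1/5; P(black | Urn 2) = 5/13.
P(black) = 1/3·1/5 + 2/3·5/13 = 21/65.
By Bayes' rule, P(Urn 1 | black) = 1/15 / 21/65 = 13/63 ≈ 0.2063.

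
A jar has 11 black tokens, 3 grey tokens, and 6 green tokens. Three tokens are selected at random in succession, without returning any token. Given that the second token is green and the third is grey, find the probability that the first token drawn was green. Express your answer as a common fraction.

5/18

P(first=green and the second token is green and the third is grey) = (6/20)·(5/19)·(3/18) = 1/76.
P(E) = Σ over first color = 11/380 + 1/190 + 1/76 = 9/190.
By Bayes, P(first=green | E) = 1/76 / 9/190 = 5/18 ≈ 0.2778.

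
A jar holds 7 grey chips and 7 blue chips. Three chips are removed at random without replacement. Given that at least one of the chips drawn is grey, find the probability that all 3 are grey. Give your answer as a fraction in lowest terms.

5/47

P(all 3 grey) = C(7,3)/C(14,3) = 5/52; P(at least one grey) = 1 − C(7,3)/C(14,3) = 47/52.
Since 'all 3 grey' ⊆ 'at least one grey', P(all 3 | at least one) = 5/52 / 47/52 = 5/47 ≈ 0.1064.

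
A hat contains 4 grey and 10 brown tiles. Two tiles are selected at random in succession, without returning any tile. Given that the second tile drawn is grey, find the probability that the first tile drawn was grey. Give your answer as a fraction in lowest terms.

P(first=grey and the second tile drawn is grey) = (4/14)·(3/13) = 6/91.
P(the second tile drawn is grey) = Σ over first color = 6/91 + 20/91 = 2/7.
By Bayes, P(first=grey | the second tile drawn is grey) = 6/91 / 2/7 = 3/13 ≈ 0.2308.

3/13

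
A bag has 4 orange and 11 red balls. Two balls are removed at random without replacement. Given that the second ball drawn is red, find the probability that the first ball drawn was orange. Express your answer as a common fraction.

2/7

P(first=orange and the second ball drawn is red) = (4/15)·(11/14) = 22/105.
P(the second ball drawn is red) = Σ over first color = 22/105 + 11/21 = 11/15.
By Bayes, P(first=orange | the second ball drawn is red) = 22/105 / 11/15 = 2/7 ≈ 0.2857.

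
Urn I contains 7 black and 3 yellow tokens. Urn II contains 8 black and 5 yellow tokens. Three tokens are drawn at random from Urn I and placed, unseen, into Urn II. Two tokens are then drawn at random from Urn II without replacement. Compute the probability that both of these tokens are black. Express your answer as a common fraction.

Condition on how many of the transferred tokens are black (from Urn I: 7 black of 10; then Urn II has 16 total).
  0 black: C(7,0)C(3,3)/C(10,3) = 1/120; then P = C(8,2)/C(16,2) = 7/30
  1 black: C(7,1)C(3,2)/C(10,3) = 7/40; then P = C(9,2)/C(16,2) = 3/10
  2 black: C(7,2)C(3,1)/C(10,3) = 21/40; then P = C(10,2)/C(16,2) = 3/8
  3 black: C(7,3)C(3,0)/C(10,3) = 7/24; then P = C(11,2)/C(16,2) = 11/24
P(both black) = 77/200 ≈ 0.3850.

77/200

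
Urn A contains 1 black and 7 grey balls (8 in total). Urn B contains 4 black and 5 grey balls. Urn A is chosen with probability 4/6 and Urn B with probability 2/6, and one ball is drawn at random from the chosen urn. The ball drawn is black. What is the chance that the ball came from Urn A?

9/25

P(black | Urn A) = 1/8; P(black | Urn B) = 4/9.
P(black) = 2/3·1/8 + 1/3·4/9 = 25/108.
By Bayes' rule, P(Urn A | black) = 1/12 / 25/108 = 9/25 ≈ 0.3600.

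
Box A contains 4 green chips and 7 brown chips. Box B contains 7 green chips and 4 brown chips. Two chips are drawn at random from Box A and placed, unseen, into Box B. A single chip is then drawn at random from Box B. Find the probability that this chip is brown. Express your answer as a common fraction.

Condition on how many of the transferred chips are brown (from Box A: 7 brown of 11; then Box B has 13 total).
  0 brown: C(7,0)C(4,2)/C(11,2) = 6/55; then P = 4/13
  1 brown: C(7,1)C(4,1)/C(11,2) = 28/55; then P = 5/13
  2 brown: C(7,2)C(4,0)/C(11,2) = 21/55; then P = 6/13
P(brown from Box B) = 58/143 ≈ 0.4056.

58/143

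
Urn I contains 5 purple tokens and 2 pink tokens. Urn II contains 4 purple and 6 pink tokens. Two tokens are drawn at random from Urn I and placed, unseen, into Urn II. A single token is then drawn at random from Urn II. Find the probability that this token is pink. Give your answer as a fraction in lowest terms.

23/42

Condition on how many of the transferred tokens are pink (from Urn I: 2 pink of 7; then Urn II has 12 total).
  0 pink: C(2,0)C(5,2)/C(7,2) = 10/21; then P = 6/12
  1 pink: C(2,1)C(5,1)/C(7,2) = 10/21; then P = 7/12
  2 pink: C(2,2)C(5,0)/C(7,2) = 1/21; then P = 8/12
P(pink from Urn II) = 23/42 ≈ 0.5476.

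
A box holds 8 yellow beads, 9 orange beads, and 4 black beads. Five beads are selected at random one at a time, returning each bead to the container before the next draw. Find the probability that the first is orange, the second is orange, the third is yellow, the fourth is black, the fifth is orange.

96/16807

Multiply the conditional probability of each draw in order, with replacement (the composition resets each draw).
P = (9/21) · (9/21) · (8/21) · (4/21) · (9/21) = 96/16807 ≈ 0.0057.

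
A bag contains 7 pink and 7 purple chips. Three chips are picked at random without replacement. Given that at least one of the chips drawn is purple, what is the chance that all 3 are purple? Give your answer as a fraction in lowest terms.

P(all 3 purple) = C(7,3)/C(14,3) = 5/52; P(at least one purple) = 1 − C(7,3)/C(14,3) = 47/52.
Since 'all 3 purple' ⊆ 'at least one purple', P(all 3 | at least one) = 5/52 / 47/52 = 5/47 ≈ 0.1064.

5/47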